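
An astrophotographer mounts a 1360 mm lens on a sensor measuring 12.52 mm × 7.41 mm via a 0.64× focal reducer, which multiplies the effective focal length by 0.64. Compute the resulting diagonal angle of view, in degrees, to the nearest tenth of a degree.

1.0°

Effective focal length f = 1360 × 0.64 = 870.4 mm.
Sensor diagonal = √(12.52² + 7.41²) = √211.6585 ≈ 14.5485 mm.
α = 2·arctan(14.548 / (2 × 870.4)) = 2·arctan(0.00836) ≈ 0.9577°.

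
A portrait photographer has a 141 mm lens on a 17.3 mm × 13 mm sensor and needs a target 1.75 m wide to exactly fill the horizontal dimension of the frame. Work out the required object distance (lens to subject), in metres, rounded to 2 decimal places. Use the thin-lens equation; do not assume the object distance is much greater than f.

W: 1.75 m = 1750 mm.
Magnification m = w/W = dᵢ/dₒ; combined with 1/f = 1/dₒ + 1/dᵢ this gives dₒ = f·(1 + W/w).
dₒ = 141 mm × (1 + 1750/17.3) = 141 × 102.1561 ≈ 14404.006 mm = 14.404 m.

14.40 m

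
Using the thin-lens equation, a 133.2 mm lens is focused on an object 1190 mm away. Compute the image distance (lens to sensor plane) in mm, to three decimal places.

1/dᵢ = 1/f − 1/dₒ = 1/133.2 − 1/1190 = 0.0066672 mm⁻¹.
dᵢ = 1/0.0066672 ≈ 149.9886 mm.

149.989 mm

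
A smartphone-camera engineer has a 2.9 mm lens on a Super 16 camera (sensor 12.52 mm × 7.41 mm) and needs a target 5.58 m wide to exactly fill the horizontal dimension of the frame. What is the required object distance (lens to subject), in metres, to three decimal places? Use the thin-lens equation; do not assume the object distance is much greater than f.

W: 5.58 m = 5580 mm.
Magnification m = w/W = dᵢ/dₒ; combined with 1/f = 1/dₒ + 1/dᵢ this gives dₒ = f·(1 + W/w).
dₒ = 2.9 mm × (1 + 5580/12.52) = 2.9 × 446.6869 ≈ 1295.392 mm = 1.29539 m.

1.295 m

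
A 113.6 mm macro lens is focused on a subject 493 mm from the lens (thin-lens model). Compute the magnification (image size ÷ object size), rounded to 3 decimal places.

Thin lens: 1/f = 1/dₒ + 1/dᵢ → 1/dᵢ = 1/113.6 − 1/493 = 0.0067744 mm⁻¹, so dᵢ ≈ 147.6141 mm.
Magnification m = dᵢ/dₒ = 147.6141/493 ≈ 0.29942.

0.299×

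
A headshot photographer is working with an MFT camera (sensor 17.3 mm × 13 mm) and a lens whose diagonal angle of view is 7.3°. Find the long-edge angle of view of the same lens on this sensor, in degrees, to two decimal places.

5.84°

Sensor diagonal = √(17.3² + 13²) = √468.2900 ≈ 21.6400 mm.
From the diagonal AOV: f = 21.6400 / (2·tan(3.65°)) = 21.6400 / 0.12758 ≈ 169.6169 mm.
Long-edge AOV = 2·arctan(17.3 / (2 × 169.6169)) = 2·arctan(0.05100) ≈ 5.8388°.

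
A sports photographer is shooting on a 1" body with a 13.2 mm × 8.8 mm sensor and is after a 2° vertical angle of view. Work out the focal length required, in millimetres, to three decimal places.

From α = 2·arctan(h/2f) we get f = h / (2·tan(α/2)).
With h = 8.8 mm and α/2 = 1°, tan(α/2) ≈ 0.01746, so f ≈ 8.8 / 0.03491 ≈ 252.0758 mm.

252.076 mm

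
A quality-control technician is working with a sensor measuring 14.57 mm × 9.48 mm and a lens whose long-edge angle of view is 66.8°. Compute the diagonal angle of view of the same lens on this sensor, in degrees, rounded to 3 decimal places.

From the long-edge AOV: f = 14.57 / (2·tan(33.4°)) = 14.57 / 1.31876 ≈ 11.0483 mm.
Sensor diagonal = √(14.57² + 9.48²) = √302.1553 ≈ 17.3826 mm.
Diagonal AOV = 2·arctan(17.3826 / (2 × 11.0483)) = 2·arctan(0.78667) ≈ 76.3818°.

76.382°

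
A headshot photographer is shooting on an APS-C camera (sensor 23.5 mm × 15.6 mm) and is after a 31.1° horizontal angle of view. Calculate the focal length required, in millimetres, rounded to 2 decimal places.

42.23 mm

From α = 2·arctan(w/2f) we get f = w / (2·tan(α/2)).
With w = 23.5 mm and α/2 = 15.55°, tan(α/2) ≈ 0.27826, so f ≈ 23.5 / 0.55653 ≈ 42.2260 mm.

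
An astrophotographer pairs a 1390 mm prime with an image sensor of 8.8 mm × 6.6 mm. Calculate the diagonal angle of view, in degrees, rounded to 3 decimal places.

0.453°

Sensor diagonal = √(8.8² + 6.6²) = √121.0000 ≈ 11.0000 mm.
Angle of view α = 2·arctan(d/2f) with d = 11.0000 mm and f = 1390 mm.
d/2f = 0.00396; arctan(0.00396) ≈ 0.2267°, so α ≈ 0.4534°.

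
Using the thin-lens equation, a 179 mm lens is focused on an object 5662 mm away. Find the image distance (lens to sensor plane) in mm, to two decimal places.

1/dᵢ = 1/f − 1/dₒ = 1/179 − 1/5662 = 0.0054100 mm⁻¹.
dᵢ = 1/0.0054100 ≈ 184.8437 mm.

184.84 mm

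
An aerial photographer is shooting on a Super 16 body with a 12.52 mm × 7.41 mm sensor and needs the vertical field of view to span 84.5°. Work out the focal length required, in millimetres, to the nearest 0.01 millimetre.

4.08 mm

From α = 2·arctan(h/2f) we get f = h / (2·tan(α/2)).
With h = 7.41 mm and α/2 = 42.25°, tan(α/2) ≈ 0.90834, so f ≈ 7.41 / 1.81667 ≈ 4.0789 mm.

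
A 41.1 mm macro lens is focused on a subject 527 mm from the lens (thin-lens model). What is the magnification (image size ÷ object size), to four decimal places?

0.0846×

Thin lens: 1/f = 1/dₒ + 1/dᵢ → 1/dᵢ = 1/41.1 − 1/527 = 0.0224334 mm⁻¹, so dᵢ ≈ 44.5765 mm.
Magnification m = dᵢ/dₒ = 44.5765/527 ≈ 0.08459.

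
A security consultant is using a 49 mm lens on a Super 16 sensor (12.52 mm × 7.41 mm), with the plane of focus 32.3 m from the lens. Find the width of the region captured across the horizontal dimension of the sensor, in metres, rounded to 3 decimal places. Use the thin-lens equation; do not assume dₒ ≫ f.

dₒ: 32.3 m = 32300 mm.
Similar triangles through the lens centre give W/dₒ = w/dᵢ; with 1/f = 1/dₒ + 1/dᵢ this gives W = w·(dₒ − f)/f.
W = 12.52 mm × (32300 − 49) / 49 = 12.52 × 658.1837 ≈ 8240.460 mm = 8.24046 m.

8.240 m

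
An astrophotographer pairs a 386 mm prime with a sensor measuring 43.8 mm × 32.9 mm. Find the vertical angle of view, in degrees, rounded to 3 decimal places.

4.881°

Angle of view α = 2·arctan(h/2f) with h = 32.9 mm and f = 386 mm.
h/2f = 0.04262; arctan(0.04262) ≈ 2.4403°, so α ≈ 4.8805°.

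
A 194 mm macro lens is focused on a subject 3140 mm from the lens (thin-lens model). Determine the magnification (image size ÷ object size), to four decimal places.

0.0659×

Thin lens: 1/f = 1/dₒ + 1/dᵢ → 1/dᵢ = 1/194 − 1/3140 = 0.0048362 mm⁻¹, so dᵢ ≈ 206.7753 mm.
Magnification m = dᵢ/dₒ = 206.7753/3140 ≈ 0.06585.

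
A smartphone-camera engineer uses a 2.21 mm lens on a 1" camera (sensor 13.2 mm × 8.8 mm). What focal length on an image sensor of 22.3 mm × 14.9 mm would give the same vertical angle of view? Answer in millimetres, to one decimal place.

3.7 mm

Equal angle of view means equal height/f ratio, so f₂ = f₁ · (height₂/height₁) = 2.21 × 14.9/8.8.
f₂ = 2.21 × 1.69318 ≈ 3.742 mm.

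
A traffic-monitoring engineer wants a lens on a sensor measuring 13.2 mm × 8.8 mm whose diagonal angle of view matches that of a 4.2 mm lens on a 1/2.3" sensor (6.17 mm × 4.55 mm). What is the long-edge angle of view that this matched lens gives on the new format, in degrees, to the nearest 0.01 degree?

74.42°

Sensor diagonal = √(6.17² + 4.55²) = √58.7714 ≈ 7.6663 mm.
Sensor diagonal = √(13.2² + 8.8²) = √251.6800 ≈ 15.8644 mm.
Equal diagonal AOV ⇒ f₂ = f₁ · 15.8644/7.6663 = 4.2 × 2.06939 ≈ 8.6914 mm.
Long-edge AOV on the new format = 2·arctan(13.2 / (2 × 8.6914)) = 2·arctan(0.75937) ≈ 74.4239°.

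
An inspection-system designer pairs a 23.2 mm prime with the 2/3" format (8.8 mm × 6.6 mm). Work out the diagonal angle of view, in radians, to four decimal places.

Sensor diagonal = √(8.8² + 6.6²) = √121.0000 ≈ 11.0000 mm.
Angle of view α = 2·arctan(d/2f) with d = 11.0000 mm and f = 23.2 mm.
d/2f = 0.23707; arctan(0.23707) ≈ 0.2328 rad, so α ≈ 0.4655 rad.

0.4655 rad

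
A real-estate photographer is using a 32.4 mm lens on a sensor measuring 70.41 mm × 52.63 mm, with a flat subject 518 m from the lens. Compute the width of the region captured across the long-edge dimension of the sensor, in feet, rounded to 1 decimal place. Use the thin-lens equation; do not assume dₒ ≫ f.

dₒ: 518 m = 518000 mm.
Similar triangles through the lens centre give W/dₒ = w/dᵢ; with 1/f = 1/dₒ + 1/dᵢ this gives W = w·(dₒ − f)/f.
W = 70.41 mm × (518000 − 32.4) / 32.4 = 70.41 × 15986.6543 ≈ 1125620.331 mm = 1125620.331/304.8 ft = 3692.98 ft.

3693.0 ft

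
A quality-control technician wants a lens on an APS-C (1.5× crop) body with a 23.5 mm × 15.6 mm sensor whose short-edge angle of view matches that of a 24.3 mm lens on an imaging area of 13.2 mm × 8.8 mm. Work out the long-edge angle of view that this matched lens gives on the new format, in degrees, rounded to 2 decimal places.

Equal short-edge AOV ⇒ f₂ = f₁ · 15.6/8.8 = 24.3 × 1.77273 ≈ 43.0773 mm.
Long-edge AOV on the new format = 2·arctan(23.5 / (2 × 43.0773)) = 2·arctan(0.27277) ≈ 30.5143°.

30.51°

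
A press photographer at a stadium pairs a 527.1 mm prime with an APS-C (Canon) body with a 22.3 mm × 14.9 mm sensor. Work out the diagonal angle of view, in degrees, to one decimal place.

Sensor diagonal = √(22.3² + 14.9²) = √719.3000 ≈ 26.8198 mm.
Angle of view α = 2·arctan(d/2f) with d = 26.8198 mm and f = 527.1 mm.
d/2f = 0.02544; arctan(0.02544) ≈ 1.4573°, so α ≈ 2.9147°.

2.9°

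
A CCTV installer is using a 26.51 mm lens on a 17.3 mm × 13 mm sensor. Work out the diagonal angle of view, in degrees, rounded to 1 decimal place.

44.4°

Sensor diagonal = √(17.3² + 13²) = √468.2900 ≈ 21.6400 mm.
Angle of view α = 2·arctan(d/2f) with d = 21.6400 mm and f = 26.51 mm.
d/2f = 0.40815; arctan(0.40815) ≈ 22.2027°, so α ≈ 44.4055°.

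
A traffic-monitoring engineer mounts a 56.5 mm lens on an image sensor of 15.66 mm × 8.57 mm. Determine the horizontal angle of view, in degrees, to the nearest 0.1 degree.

Angle of view α = 2·arctan(w/2f) with w = 15.66 mm and f = 56.5 mm.
w/2f = 0.13858; arctan(0.13858) ≈ 7.8900°, so α ≈ 15.7801°.

15.8°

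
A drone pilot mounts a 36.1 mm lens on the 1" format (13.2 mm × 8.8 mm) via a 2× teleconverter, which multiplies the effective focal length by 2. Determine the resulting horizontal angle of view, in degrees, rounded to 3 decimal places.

10.446°

Effective focal length f = 36.1 × 2 = 72.2 mm.
α = 2·arctan(13.2 / (2 × 72.2)) = 2·arctan(0.09141) ≈ 10.4461°.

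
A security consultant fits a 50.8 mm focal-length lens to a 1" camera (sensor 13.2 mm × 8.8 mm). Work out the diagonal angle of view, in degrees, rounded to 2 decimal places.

17.75°

Sensor diagonal = √(13.2² + 8.8²) = √251.6800 ≈ 15.8644 mm.
Angle of view α = 2·arctan(d/2f) with d = 15.8644 mm and f = 50.8 mm.
d/2f = 0.15615; arctan(0.15615) ≈ 8.8748°, so α ≈ 17.7497°.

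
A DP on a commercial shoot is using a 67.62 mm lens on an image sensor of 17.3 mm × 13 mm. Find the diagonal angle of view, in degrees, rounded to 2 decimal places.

18.18°

Sensor diagonal = √(17.3² + 13²) = √468.2900 ≈ 21.6400 mm.
Angle of view α = 2·arctan(d/2f) with d = 21.6400 mm and f = 67.62 mm.
d/2f = 0.16001; arctan(0.16001) ≈ 9.0909°, so α ≈ 18.1819°.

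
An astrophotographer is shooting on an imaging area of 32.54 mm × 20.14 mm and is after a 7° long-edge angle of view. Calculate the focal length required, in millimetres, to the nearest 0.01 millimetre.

266.01 mm

From α = 2·arctan(w/2f) we get f = w / (2·tan(α/2)).
With w = 32.54 mm and α/2 = 3.5°, tan(α/2) ≈ 0.06116, so f ≈ 32.54 / 0.12233 ≈ 266.0121 mm.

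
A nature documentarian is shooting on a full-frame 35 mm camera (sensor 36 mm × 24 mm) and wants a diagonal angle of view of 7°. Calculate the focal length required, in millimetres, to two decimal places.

Sensor diagonal = √(36² + 24²) = √1872.0000 ≈ 43.2666 mm.
From α = 2·arctan(d/2f) we get f = d / (2·tan(α/2)).
With d = 43.2666 mm and α/2 = 3.5°, tan(α/2) ≈ 0.06116, so f ≈ 43.2666 / 0.12233 ≈ 353.7015 mm.

353.70 mm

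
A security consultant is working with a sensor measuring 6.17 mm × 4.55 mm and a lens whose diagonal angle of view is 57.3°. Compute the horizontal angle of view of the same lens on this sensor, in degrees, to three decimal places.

47.472°

Sensor diagonal = √(6.17² + 4.55²) = √58.7714 ≈ 7.6663 mm.
From the diagonal AOV: f = 7.6663 / (2·tan(28.65°)) = 7.6663 / 1.09270 ≈ 7.0159 mm.
Horizontal AOV = 2·arctan(6.17 / (2 × 7.0159)) = 2·arctan(0.43972) ≈ 47.4718°.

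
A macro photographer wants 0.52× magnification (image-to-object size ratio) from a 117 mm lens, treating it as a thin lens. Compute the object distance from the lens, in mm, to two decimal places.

With m = dᵢ/dₒ and 1/f = 1/dₒ + 1/dᵢ, substituting dᵢ = m·dₒ gives 1/f = (1 + 1/m)/dₒ, hence dₒ = f·(1 + 1/m).
dₒ = 117 × (1 + 1/0.52) = 117 × 2.92308 ≈ 342.000 mm.

342.00 mm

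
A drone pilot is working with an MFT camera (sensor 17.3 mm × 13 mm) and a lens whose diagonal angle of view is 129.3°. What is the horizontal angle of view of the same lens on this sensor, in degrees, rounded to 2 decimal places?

Sensor diagonal = √(17.3² + 13²) = √468.2900 ≈ 21.6400 mm.
From the diagonal AOV: f = 21.6400 / (2·tan(64.65°)) = 21.6400 / 4.22149 ≈ 5.1261 mm.
Horizontal AOV = 2·arctan(17.3 / (2 × 5.1261)) = 2·arctan(1.68743) ≈ 118.6965°.

118.70°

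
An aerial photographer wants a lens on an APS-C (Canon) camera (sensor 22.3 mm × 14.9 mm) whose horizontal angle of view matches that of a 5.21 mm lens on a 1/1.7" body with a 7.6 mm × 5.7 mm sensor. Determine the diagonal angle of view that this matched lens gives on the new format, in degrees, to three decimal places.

Equal horizontal AOV ⇒ f₂ = f₁ · 22.3/7.6 = 5.21 × 2.93421 ≈ 15.2872 mm.
Sensor diagonal = √(22.3² + 14.9²) = √719.3000 ≈ 26.8198 mm.
Diagonal AOV on the new format = 2·arctan(26.8198 / (2 × 15.2872)) = 2·arctan(0.87719) ≈ 82.5141°.

82.514°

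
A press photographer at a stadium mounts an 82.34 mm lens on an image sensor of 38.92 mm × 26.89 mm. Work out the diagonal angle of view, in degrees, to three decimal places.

Sensor diagonal = √(38.92² + 26.89²) = √2237.8385 ≈ 47.3058 mm.
Angle of view α = 2·arctan(d/2f) with d = 47.3058 mm and f = 82.34 mm.
d/2f = 0.28726; arctan(0.28726) ≈ 16.0272°, so α ≈ 32.0544°.

32.054°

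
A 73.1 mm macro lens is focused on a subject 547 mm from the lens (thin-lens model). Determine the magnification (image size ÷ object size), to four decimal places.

0.1543×

Thin lens: 1/f = 1/dₒ + 1/dᵢ → 1/dᵢ = 1/73.1 − 1/547 = 0.0118517 mm⁻¹, so dᵢ ≈ 84.3758 mm.
Magnification m = dᵢ/dₒ = 84.3758/547 ≈ 0.15425.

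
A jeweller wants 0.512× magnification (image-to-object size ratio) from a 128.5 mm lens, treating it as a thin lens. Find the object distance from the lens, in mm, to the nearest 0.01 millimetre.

With m = dᵢ/dₒ and 1/f = 1/dₒ + 1/dᵢ, substituting dᵢ = m·dₒ gives 1/f = (1 + 1/m)/dₒ, hence dₒ = f·(1 + 1/m).
dₒ = 128.5 × (1 + 1/0.512) = 128.5 × 2.95312 ≈ 379.477 mm.

379.48 mm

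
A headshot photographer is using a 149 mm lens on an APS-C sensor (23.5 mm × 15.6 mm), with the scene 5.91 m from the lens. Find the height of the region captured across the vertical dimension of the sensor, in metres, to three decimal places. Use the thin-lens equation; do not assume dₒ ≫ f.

dₒ: 5.91 m = 5910 mm.
Similar triangles through the lens centre give W/dₒ = h/dᵢ; with 1/f = 1/dₒ + 1/dᵢ this gives W = h·(dₒ − f)/f.
W = 15.6 mm × (5910 − 149) / 149 = 15.6 × 38.6644 ≈ 603.165 mm = 0.603165 m.

0.603 m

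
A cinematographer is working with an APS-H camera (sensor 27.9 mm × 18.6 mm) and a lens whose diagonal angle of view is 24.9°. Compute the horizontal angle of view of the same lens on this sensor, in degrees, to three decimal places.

20.818°

Sensor diagonal = √(27.9² + 18.6²) = √1124.3700 ≈ 33.5316 mm.
From the diagonal AOV: f = 33.5316 / (2·tan(12.45°)) = 33.5316 / 0.44156 ≈ 75.9393 mm.
Horizontal AOV = 2·arctan(27.9 / (2 × 75.9393)) = 2·arctan(0.18370) ≈ 20.8183°.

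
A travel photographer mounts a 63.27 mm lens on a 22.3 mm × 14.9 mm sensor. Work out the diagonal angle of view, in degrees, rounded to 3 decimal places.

23.933°

Sensor diagonal = √(22.3² + 14.9²) = √719.3000 ≈ 26.8198 mm.
Angle of view α = 2·arctan(d/2f) with d = 26.8198 mm and f = 63.27 mm.
d/2f = 0.21195; arctan(0.21195) ≈ 11.9666°, so α ≈ 23.9332°.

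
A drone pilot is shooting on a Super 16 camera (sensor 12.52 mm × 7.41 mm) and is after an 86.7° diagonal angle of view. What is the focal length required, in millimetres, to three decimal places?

7.706 mm

Sensor diagonal = √(12.52² + 7.41²) = √211.6585 ≈ 14.5485 mm.
From α = 2·arctan(d/2f) we get f = d / (2·tan(α/2)).
With d = 14.5485 mm and α/2 = 43.35°, tan(α/2) ≈ 0.94400, so f ≈ 14.5485 / 1.88800 ≈ 7.7058 mm.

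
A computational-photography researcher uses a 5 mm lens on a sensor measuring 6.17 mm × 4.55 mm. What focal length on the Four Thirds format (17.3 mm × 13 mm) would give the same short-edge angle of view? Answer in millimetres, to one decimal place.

14.3 mm

Equal angle of view means equal height/f ratio, so f₂ = f₁ · (height₂/height₁) = 5 × 13/4.55.
f₂ = 5 × 2.85714 ≈ 14.286 mm.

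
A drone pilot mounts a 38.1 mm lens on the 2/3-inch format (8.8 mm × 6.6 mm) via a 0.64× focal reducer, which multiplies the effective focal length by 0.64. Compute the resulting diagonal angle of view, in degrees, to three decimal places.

25.422°

Effective focal length f = 38.1 × 0.64 = 24.384 mm.
Sensor diagonal = √(8.8² + 6.6²) = √121.0000 ≈ 11.0000 mm.
α = 2·arctan(11.000 / (2 × 24.384)) = 2·arctan(0.22556) ≈ 25.4216°.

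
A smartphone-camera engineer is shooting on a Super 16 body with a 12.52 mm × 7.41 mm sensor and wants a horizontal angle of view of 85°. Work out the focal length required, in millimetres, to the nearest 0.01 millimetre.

From α = 2·arctan(w/2f) we get f = w / (2·tan(α/2)).
With w = 12.52 mm and α/2 = 42.5°, tan(α/2) ≈ 0.91633, so f ≈ 12.52 / 1.83266 ≈ 6.8316 mm.

6.83 mm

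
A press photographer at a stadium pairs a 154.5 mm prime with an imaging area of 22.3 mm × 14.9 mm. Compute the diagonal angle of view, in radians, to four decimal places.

Sensor diagonal = √(22.3² + 14.9²) = √719.3000 ≈ 26.8198 mm.
Angle of view α = 2·arctan(d/2f) with d = 26.8198 mm and f = 154.5 mm.
d/2f = 0.08680; arctan(0.08680) ≈ 0.0866 rad, so α ≈ 0.1732 rad.

0.1732 rad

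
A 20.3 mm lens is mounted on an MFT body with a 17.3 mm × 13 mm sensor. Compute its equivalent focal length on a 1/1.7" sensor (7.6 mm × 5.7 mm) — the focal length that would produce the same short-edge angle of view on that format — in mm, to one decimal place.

Equal angle of view means equal height/f ratio, so f₂ = f₁ · (height₂/height₁) = 20.3 × 5.7/13.
f₂ = 20.3 × 0.43846 ≈ 8.901 mm.

8.9 mm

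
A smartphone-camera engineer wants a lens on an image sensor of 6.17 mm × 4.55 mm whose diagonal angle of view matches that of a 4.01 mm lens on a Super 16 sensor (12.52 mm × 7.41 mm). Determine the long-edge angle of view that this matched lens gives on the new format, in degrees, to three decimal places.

111.182°

Sensor diagonal = √(12.52² + 7.41²) = √211.6585 ≈ 14.5485 mm.
Sensor diagonal = √(6.17² + 4.55²) = √58.7714 ≈ 7.6663 mm.
Equal diagonal AOV ⇒ f₂ = f₁ · 7.6663/14.5485 = 4.01 × 0.52694 ≈ 2.1130 mm.
Long-edge AOV on the new format = 2·arctan(6.17 / (2 × 2.1130)) = 2·arctan(1.45998) ≈ 111.1822°.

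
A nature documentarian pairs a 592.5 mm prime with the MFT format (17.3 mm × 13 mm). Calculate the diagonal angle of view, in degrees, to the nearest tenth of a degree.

2.1°

Sensor diagonal = √(17.3² + 13²) = √468.2900 ≈ 21.6400 mm.
Angle of view α = 2·arctan(d/2f) with d = 21.6400 mm and f = 592.5 mm.
d/2f = 0.01826; arctan(0.01826) ≈ 1.0462°, so α ≈ 2.0924°.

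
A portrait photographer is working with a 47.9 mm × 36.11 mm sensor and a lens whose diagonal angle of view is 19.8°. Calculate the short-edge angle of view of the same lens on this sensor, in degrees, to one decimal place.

12.0°

Sensor diagonal = √(47.9² + 36.11²) = √3598.3421 ≈ 59.9862 mm.
From the diagonal AOV: f = 59.9862 / (2·tan(9.9°)) = 59.9862 / 0.34906 ≈ 171.8527 mm.
Short-edge AOV = 2·arctan(36.11 / (2 × 171.8527)) = 2·arctan(0.10506) ≈ 11.9951°.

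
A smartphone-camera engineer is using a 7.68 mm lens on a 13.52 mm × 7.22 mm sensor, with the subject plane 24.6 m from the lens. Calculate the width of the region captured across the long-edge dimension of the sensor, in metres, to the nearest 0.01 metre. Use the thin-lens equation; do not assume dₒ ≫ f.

dₒ: 24.6 m = 24600 mm.
Similar triangles through the lens centre give W/dₒ = w/dᵢ; with 1/f = 1/dₒ + 1/dᵢ this gives W = w·(dₒ − f)/f.
W = 13.52 mm × (24600 − 7.68) / 7.68 = 13.52 × 3202.1250 ≈ 43292.730 mm = 43.2927 m.

43.29 m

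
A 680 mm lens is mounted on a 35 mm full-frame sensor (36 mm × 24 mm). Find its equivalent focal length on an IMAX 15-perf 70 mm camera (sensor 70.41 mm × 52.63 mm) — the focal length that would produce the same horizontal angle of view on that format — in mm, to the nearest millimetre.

Equal angle of view means equal width/f ratio, so f₂ = f₁ · (width₂/width₁) = 680 × 70.41/36.
f₂ = 680 × 1.95583 ≈ 1329.967 mm.

1330 mm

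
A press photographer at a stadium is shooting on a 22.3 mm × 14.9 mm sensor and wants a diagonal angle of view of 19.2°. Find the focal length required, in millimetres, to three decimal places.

Sensor diagonal = √(22.3² + 14.9²) = √719.3000 ≈ 26.8198 mm.
From α = 2·arctan(d/2f) we get f = d / (2·tan(α/2)).
With d = 26.8198 mm and α/2 = 9.6°, tan(α/2) ≈ 0.16914, so f ≈ 26.8198 / 0.33827 ≈ 79.2840 mm.

79.284 mm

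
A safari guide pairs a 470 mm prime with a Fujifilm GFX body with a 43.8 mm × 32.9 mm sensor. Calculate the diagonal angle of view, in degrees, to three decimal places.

Sensor diagonal = √(43.8² + 32.9²) = √3000.8500 ≈ 54.7800 mm.
Angle of view α = 2·arctan(d/2f) with d = 54.7800 mm and f = 470 mm.
d/2f = 0.05828; arctan(0.05828) ≈ 3.3352°, so α ≈ 6.6705°.

6.670°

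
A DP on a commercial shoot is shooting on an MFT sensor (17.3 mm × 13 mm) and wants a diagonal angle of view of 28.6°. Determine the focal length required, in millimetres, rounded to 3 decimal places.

42.449 mm

Sensor diagonal = √(17.3² + 13²) = √468.2900 ≈ 21.6400 mm.
From α = 2·arctan(d/2f) we get f = d / (2·tan(α/2)).
With d = 21.6400 mm and α/2 = 14.3°, tan(α/2) ≈ 0.25490, so f ≈ 21.6400 / 0.50979 ≈ 42.4486 mm.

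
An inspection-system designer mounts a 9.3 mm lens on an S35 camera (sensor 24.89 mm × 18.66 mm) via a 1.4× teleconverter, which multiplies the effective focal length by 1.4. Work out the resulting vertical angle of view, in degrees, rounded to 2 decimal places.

Effective focal length f = 9.3 × 1.4 = 13.02 mm.
α = 2·arctan(18.66 / (2 × 13.02)) = 2·arctan(0.71659) ≈ 71.2500°.

71.25°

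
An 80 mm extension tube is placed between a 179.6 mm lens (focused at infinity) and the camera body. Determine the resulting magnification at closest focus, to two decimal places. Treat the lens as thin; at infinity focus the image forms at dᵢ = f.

0.45×

The tube moves the image plane from f to f + e, so dᵢ = 179.6 + 80 = 259.6 mm. Focus is achieved when 1/f = 1/dₒ + 1/dᵢ, giving dₒ = 1/(1/f − 1/(f+e)).
Magnification m = dᵢ/dₒ = (f+e)·(1/f − 1/(f+e)) = e/f = 80/179.6 ≈ 0.4454.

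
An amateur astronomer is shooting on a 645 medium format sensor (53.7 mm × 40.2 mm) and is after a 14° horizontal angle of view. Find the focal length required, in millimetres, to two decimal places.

218.68 mm

From α = 2·arctan(w/2f) we get f = w / (2·tan(α/2)).
With w = 53.7 mm and α/2 = 7°, tan(α/2) ≈ 0.12278, so f ≈ 53.7 / 0.24557 ≈ 218.6757 mm.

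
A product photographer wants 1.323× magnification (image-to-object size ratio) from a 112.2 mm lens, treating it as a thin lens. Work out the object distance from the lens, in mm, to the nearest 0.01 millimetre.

With m = dᵢ/dₒ and 1/f = 1/dₒ + 1/dᵢ, substituting dᵢ = m·dₒ gives 1/f = (1 + 1/m)/dₒ, hence dₒ = f·(1 + 1/m).
dₒ = 112.2 × (1 + 1/1.323) = 112.2 × 1.75586 ≈ 197.007 mm.

197.01 mm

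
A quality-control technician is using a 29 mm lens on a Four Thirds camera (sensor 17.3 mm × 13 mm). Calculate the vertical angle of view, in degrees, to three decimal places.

25.267°

Angle of view α = 2·arctan(h/2f) with h = 13 mm and f = 29 mm.
h/2f = 0.22414; arctan(0.22414) ≈ 12.6334°, so α ≈ 25.2667°.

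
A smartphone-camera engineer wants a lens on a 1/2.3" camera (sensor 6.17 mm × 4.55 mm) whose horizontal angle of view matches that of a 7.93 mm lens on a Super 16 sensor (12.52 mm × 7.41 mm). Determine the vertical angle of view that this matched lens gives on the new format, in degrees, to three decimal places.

60.411°

Equal horizontal AOV ⇒ f₂ = f₁ · 6.17/12.52 = 7.93 × 0.49281 ≈ 3.9080 mm.
Vertical AOV on the new format = 2·arctan(4.55 / (2 × 3.9080)) = 2·arctan(0.58214) ≈ 60.4108°.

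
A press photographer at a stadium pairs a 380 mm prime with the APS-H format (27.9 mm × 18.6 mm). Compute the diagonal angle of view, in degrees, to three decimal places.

Sensor diagonal = √(27.9² + 18.6²) = √1124.3700 ≈ 33.5316 mm.
Angle of view α = 2·arctan(d/2f) with d = 33.5316 mm and f = 380 mm.
d/2f = 0.04412; arctan(0.04412) ≈ 2.5263°, so α ≈ 5.0526°.

5.053°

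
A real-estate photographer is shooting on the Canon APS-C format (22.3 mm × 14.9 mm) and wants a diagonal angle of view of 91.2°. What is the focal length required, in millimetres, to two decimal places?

13.13 mm

Sensor diagonal = √(22.3² + 14.9²) = √719.3000 ≈ 26.8198 mm.
From α = 2·arctan(d/2f) we get f = d / (2·tan(α/2)).
With d = 26.8198 mm and α/2 = 45.6°, tan(α/2) ≈ 1.02117, so f ≈ 26.8198 / 2.04233 ≈ 13.1319 mm.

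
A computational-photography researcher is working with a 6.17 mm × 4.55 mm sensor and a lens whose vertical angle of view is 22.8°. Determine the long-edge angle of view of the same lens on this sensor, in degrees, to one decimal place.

From the vertical AOV: f = 4.55 / (2·tan(11.4°)) = 4.55 / 0.40327 ≈ 11.2827 mm.
Long-edge AOV = 2·arctan(6.17 / (2 × 11.2827)) = 2·arctan(0.27343) ≈ 30.5848°.

30.6°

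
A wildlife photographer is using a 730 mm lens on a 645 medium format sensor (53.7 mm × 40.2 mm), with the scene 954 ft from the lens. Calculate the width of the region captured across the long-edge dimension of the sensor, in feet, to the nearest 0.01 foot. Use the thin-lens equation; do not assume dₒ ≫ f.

dₒ: 954 ft × 304.8 mm/ft = 290779.19 mm.
Similar triangles through the lens centre give W/dₒ = w/dᵢ; with 1/f = 1/dₒ + 1/dᵢ this gives W = w·(dₒ − f)/f.
W = 53.7 mm × (290779 − 730) / 730 = 53.7 × 397.3277 ≈ 21336.495 mm = 21336.495/304.8 ft = 70.0016 ft.

70.00 ft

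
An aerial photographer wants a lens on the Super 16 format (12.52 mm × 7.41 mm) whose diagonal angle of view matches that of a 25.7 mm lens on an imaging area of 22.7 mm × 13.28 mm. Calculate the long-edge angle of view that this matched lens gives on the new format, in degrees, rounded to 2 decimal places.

Sensor diagonal = √(22.7² + 13.28²) = √691.6484 ≈ 26.2992 mm.
Sensor diagonal = √(12.52² + 7.41²) = √211.6585 ≈ 14.5485 mm.
Equal diagonal AOV ⇒ f₂ = f₁ · 14.5485/26.2992 = 25.7 × 0.55319 ≈ 14.2170 mm.
Long-edge AOV on the new format = 2·arctan(12.52 / (2 × 14.2170)) = 2·arctan(0.44032) ≈ 47.5295°.

47.53°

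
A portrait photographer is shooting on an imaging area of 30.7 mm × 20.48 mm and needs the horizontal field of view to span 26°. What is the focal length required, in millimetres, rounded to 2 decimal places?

66.49 mm

From α = 2·arctan(w/2f) we get f = w / (2·tan(α/2)).
With w = 30.7 mm and α/2 = 13°, tan(α/2) ≈ 0.23087, so f ≈ 30.7 / 0.46174 ≈ 66.4882 mm.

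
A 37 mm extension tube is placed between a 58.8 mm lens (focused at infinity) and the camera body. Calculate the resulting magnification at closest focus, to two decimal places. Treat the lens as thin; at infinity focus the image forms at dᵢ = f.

The tube moves the image plane from f to f + e, so dᵢ = 58.8 + 37 = 95.8 mm. Focus is achieved when 1/f = 1/dₒ + 1/dᵢ, giving dₒ = 1/(1/f − 1/(f+e)).
Magnification m = dᵢ/dₒ = (f+e)·(1/f − 1/(f+e)) = e/f = 37/58.8 ≈ 0.6293.

0.63×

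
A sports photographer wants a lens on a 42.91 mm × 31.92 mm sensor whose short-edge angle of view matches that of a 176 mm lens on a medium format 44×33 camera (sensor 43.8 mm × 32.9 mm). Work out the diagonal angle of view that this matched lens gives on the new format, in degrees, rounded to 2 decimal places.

17.80°

Equal short-edge AOV ⇒ f₂ = f₁ · 31.92/32.9 = 176 × 0.97021 ≈ 170.7574 mm.
Sensor diagonal = √(42.91² + 31.92²) = √2860.1545 ≈ 53.4804 mm.
Diagonal AOV on the new format = 2·arctan(53.4804 / (2 × 170.7574)) = 2·arctan(0.15660) ≈ 17.8002°.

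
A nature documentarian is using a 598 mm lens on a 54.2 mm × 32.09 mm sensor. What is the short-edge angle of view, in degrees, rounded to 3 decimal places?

Angle of view α = 2·arctan(h/2f) with h = 32.09 mm and f = 598 mm.
h/2f = 0.02683; arctan(0.02683) ≈ 1.5369°, so α ≈ 3.0739°.

3.074°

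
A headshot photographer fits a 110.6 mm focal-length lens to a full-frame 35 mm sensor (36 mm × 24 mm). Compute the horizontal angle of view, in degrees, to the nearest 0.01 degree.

Angle of view α = 2·arctan(w/2f) with w = 36 mm and f = 110.6 mm.
w/2f = 0.16275; arctan(0.16275) ≈ 9.2438°, so α ≈ 18.4875°.

18.49°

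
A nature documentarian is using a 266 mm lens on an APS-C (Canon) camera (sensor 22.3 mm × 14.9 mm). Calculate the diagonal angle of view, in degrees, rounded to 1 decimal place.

5.8°

Sensor diagonal = √(22.3² + 14.9²) = √719.3000 ≈ 26.8198 mm.
Angle of view α = 2·arctan(d/2f) with d = 26.8198 mm and f = 266 mm.
d/2f = 0.05041; arctan(0.05041) ≈ 2.8860°, so α ≈ 5.7720°.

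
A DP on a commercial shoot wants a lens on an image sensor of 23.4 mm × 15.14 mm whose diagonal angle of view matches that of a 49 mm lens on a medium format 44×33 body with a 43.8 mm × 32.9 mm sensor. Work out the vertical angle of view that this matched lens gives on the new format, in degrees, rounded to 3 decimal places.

33.782°

Sensor diagonal = √(43.8² + 32.9²) = √3000.8500 ≈ 54.7800 mm.
Sensor diagonal = √(23.4² + 15.14²) = √776.7796 ≈ 27.8708 mm.
Equal diagonal AOV ⇒ f₂ = f₁ · 27.8708/54.7800 = 49 × 0.50878 ≈ 24.9300 mm.
Vertical AOV on the new format = 2·arctan(15.14 / (2 × 24.9300)) = 2·arctan(0.30365) ≈ 33.7818°.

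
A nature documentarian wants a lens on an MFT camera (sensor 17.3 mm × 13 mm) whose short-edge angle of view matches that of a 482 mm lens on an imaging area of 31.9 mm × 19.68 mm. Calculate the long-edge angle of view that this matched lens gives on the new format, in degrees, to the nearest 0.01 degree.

3.11°

Equal short-edge AOV ⇒ f₂ = f₁ · 13/19.68 = 482 × 0.66057 ≈ 318.3943 mm.
Long-edge AOV on the new format = 2·arctan(17.3 / (2 × 318.3943)) = 2·arctan(0.02717) ≈ 3.1124°.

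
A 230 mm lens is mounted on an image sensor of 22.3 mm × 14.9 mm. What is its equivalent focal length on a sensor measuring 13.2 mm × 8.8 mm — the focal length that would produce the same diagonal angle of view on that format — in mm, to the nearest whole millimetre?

Sensor diagonal = √(22.3² + 14.9²) = √719.3000 ≈ 26.8198 mm.
Sensor diagonal = √(13.2² + 8.8²) = √251.6800 ≈ 15.8644 mm.
Equal angle of view means equal diagonal/f ratio, so f₂ = f₁ · (diagonal₂/diagonal₁) = 230 × 15.8644/26.8198.
f₂ = 230 × 0.59152 ≈ 136.050 mm.

136 mm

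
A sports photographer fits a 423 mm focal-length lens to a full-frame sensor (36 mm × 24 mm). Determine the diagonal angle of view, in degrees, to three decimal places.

Sensor diagonal = √(36² + 24²) = √1872.0000 ≈ 43.2666 mm.
Angle of view α = 2·arctan(d/2f) with d = 43.2666 mm and f = 423 mm.
d/2f = 0.05114; arctan(0.05114) ≈ 2.9277°, so α ≈ 5.8554°.

5.855°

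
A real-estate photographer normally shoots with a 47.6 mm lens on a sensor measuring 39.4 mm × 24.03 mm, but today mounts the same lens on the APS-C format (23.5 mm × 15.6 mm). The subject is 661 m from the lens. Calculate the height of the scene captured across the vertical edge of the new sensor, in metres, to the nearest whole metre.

The focal length stays 47.6 mm; the relevant sensor dimension is now h = 15.6 mm. Object distance dₒ = 661 m = 661000 mm.
Thin-lens field height W = h·(dₒ − f)/f = 15.6 × (661000 − 47.6)/47.6 ≈ 216614.652 mm = 216.615 m.

217 m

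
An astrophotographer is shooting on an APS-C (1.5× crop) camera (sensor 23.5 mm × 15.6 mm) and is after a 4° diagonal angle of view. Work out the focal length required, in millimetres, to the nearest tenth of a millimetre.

403.9 mm

Sensor diagonal = √(23.5² + 15.6²) = √795.6100 ≈ 28.2066 mm.
From α = 2·arctan(d/2f) we get f = d / (2·tan(α/2)).
With d = 28.2066 mm and α/2 = 2°, tan(α/2) ≈ 0.03492, so f ≈ 28.2066 / 0.06984 ≈ 403.8651 mm.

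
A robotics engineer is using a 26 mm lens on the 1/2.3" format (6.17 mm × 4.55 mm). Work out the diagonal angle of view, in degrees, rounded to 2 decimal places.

Sensor diagonal = √(6.17² + 4.55²) = √58.7714 ≈ 7.6663 mm.
Angle of view α = 2·arctan(d/2f) with d = 7.6663 mm and f = 26 mm.
d/2f = 0.14743; arctan(0.14743) ≈ 8.3866°, so α ≈ 16.7732°.

16.77°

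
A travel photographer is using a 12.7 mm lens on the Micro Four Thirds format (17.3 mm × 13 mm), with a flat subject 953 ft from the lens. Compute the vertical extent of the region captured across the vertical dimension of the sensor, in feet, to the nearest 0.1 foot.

dₒ: 953 ft × 304.8 mm/ft = 290474.39 mm.
Similar triangles through the lens centre give W/dₒ = h/dᵢ; with 1/f = 1/dₒ + 1/dᵢ this gives W = h·(dₒ − f)/f.
W = 13 mm × (290474 − 12.7) / 12.7 = 13 × 22870.9993 ≈ 297322.990 mm = 297322.990/304.8 ft = 975.469 ft.

975.5 ft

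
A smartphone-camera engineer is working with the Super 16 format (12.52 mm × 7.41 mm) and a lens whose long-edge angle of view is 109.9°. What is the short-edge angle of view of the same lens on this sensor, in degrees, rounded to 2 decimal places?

From the long-edge AOV: f = 12.52 / (2·tan(54.95°)) = 12.52 / 2.85100 ≈ 4.3914 mm.
Short-edge AOV = 2·arctan(7.41 / (2 × 4.3914)) = 2·arctan(0.84369) ≈ 80.3077°.

80.31°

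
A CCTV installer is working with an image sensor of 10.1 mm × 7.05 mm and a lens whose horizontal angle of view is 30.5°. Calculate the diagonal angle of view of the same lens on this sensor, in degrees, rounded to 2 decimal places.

From the horizontal AOV: f = 10.1 / (2·tan(15.25°)) = 10.1 / 0.54526 ≈ 18.5232 mm.
Sensor diagonal = √(10.1² + 7.05²) = √151.7125 ≈ 12.3172 mm.
Diagonal AOV = 2·arctan(12.3172 / (2 × 18.5232)) = 2·arctan(0.33248) ≈ 36.7818°.

36.78°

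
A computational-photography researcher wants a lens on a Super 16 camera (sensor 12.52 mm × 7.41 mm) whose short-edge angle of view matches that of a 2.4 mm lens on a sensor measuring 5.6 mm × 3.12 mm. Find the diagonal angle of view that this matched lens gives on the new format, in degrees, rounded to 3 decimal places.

103.836°

Equal short-edge AOV ⇒ f₂ = f₁ · 7.41/3.12 = 2.4 × 2.37500 ≈ 5.7000 mm.
Sensor diagonal = √(12.52² + 7.41²) = √211.6585 ≈ 14.5485 mm.
Diagonal AOV on the new format = 2·arctan(14.5485 / (2 × 5.7000)) = 2·arctan(1.27618) ≈ 103.8365°.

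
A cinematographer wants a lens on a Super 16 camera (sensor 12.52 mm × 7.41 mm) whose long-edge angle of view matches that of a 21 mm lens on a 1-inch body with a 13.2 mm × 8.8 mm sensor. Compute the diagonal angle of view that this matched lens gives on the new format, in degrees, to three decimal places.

40.125°

Equal long-edge AOV ⇒ f₂ = f₁ · 12.52/13.2 = 21 × 0.94848 ≈ 19.9182 mm.
Sensor diagonal = √(12.52² + 7.41²) = √211.6585 ≈ 14.5485 mm.
Diagonal AOV on the new format = 2·arctan(14.5485 / (2 × 19.9182)) = 2·arctan(0.36521) ≈ 40.1250°.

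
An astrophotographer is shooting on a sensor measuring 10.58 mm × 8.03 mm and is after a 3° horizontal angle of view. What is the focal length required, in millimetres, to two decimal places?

From α = 2·arctan(w/2f) we get f = w / (2·tan(α/2)).
With w = 10.58 mm and α/2 = 1.5°, tan(α/2) ≈ 0.02619, so f ≈ 10.58 / 0.05237 ≈ 202.0169 mm.

202.02 mm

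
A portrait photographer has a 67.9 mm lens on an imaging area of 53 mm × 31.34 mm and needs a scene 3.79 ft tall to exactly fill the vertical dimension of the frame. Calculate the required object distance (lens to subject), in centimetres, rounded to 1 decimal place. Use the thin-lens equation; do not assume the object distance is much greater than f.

257.1 cm

W: 3.79 ft × 304.8 mm/ft = 1155.19 mm.
Magnification m = h/W = dᵢ/dₒ; combined with 1/f = 1/dₒ + 1/dᵢ this gives dₒ = f·(1 + W/h).
dₒ = 67.9 mm × (1 + 1155.19/31.34) = 67.9 × 37.8600 ≈ 2570.693 mm = 257.069 cm.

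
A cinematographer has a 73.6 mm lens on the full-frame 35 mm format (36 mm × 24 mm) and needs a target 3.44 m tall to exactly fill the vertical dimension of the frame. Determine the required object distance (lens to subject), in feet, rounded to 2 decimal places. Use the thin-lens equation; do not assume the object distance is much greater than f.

W: 3.44 m = 3440 mm.
Magnification m = h/W = dᵢ/dₒ; combined with 1/f = 1/dₒ + 1/dᵢ this gives dₒ = f·(1 + W/h).
dₒ = 73.6 mm × (1 + 3440/24) = 73.6 × 144.3333 ≈ 10622.933 mm = 10622.933/304.8 ft = 34.8521 ft.

34.85 ft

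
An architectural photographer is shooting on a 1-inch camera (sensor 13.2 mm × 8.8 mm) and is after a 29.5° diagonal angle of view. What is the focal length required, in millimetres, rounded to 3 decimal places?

30.129 mm

Sensor diagonal = √(13.2² + 8.8²) = √251.6800 ≈ 15.8644 mm.
From α = 2·arctan(d/2f) we get f = d / (2·tan(α/2)).
With d = 15.8644 mm and α/2 = 14.75°, tan(α/2) ≈ 0.26328, so f ≈ 15.8644 / 0.52656 ≈ 30.1287 mm.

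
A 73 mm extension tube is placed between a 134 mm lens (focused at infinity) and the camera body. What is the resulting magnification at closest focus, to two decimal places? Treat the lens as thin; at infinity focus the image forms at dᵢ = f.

0.54×

The tube moves the image plane from f to f + e, so dᵢ = 134 + 73 = 207 mm. Focus is achieved when 1/f = 1/dₒ + 1/dᵢ, giving dₒ = 1/(1/f − 1/(f+e)).
Magnification m = dᵢ/dₒ = (f+e)·(1/f − 1/(f+e)) = e/f = 73/134 ≈ 0.5448.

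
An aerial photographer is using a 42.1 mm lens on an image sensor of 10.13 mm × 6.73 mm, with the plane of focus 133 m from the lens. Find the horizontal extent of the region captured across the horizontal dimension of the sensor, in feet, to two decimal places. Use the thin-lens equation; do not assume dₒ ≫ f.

dₒ: 133 m = 133000 mm.
Similar triangles through the lens centre give W/dₒ = w/dᵢ; with 1/f = 1/dₒ + 1/dᵢ this gives W = w·(dₒ − f)/f.
W = 10.13 mm × (133000 − 42.1) / 42.1 = 10.13 × 3158.1449 ≈ 31992.008 mm = 31992.008/304.8 ft = 104.961 ft.

104.96 ft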